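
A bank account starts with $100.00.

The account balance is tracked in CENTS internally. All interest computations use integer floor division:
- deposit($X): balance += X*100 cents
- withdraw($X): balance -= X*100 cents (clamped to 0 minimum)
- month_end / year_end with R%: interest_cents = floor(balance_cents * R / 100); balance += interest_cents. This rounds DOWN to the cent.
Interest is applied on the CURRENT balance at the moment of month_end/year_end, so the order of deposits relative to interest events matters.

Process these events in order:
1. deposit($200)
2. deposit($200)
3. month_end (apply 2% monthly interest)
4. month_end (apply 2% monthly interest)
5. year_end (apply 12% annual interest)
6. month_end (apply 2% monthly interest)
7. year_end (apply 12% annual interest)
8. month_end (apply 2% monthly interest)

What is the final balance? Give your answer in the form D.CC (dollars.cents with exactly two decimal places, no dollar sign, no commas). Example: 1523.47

Answer: 678.89

Derivation:
After 1 (deposit($200)): balance=$300.00 total_interest=$0.00
After 2 (deposit($200)): balance=$500.00 total_interest=$0.00
After 3 (month_end (apply 2% monthly interest)): balance=$510.00 total_interest=$10.00
After 4 (month_end (apply 2% monthly interest)): balance=$520.20 total_interest=$20.20
After 5 (year_end (apply 12% annual interest)): balance=$582.62 total_interest=$82.62
After 6 (month_end (apply 2% monthly interest)): balance=$594.27 total_interest=$94.27
After 7 (year_end (apply 12% annual interest)): balance=$665.58 total_interest=$165.58
After 8 (month_end (apply 2% monthly interest)): balance=$678.89 total_interest=$178.89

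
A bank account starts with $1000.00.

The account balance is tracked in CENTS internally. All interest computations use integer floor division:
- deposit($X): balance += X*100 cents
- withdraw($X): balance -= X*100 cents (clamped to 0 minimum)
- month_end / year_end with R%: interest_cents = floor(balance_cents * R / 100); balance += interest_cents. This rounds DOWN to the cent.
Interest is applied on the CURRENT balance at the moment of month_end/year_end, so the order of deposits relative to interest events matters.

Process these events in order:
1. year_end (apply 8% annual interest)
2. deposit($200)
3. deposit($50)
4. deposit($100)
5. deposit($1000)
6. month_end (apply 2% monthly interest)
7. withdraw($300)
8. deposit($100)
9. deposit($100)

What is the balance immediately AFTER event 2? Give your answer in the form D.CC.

After 1 (year_end (apply 8% annual interest)): balance=$1080.00 total_interest=$80.00
After 2 (deposit($200)): balance=$1280.00 total_interest=$80.00

Answer: 1280.00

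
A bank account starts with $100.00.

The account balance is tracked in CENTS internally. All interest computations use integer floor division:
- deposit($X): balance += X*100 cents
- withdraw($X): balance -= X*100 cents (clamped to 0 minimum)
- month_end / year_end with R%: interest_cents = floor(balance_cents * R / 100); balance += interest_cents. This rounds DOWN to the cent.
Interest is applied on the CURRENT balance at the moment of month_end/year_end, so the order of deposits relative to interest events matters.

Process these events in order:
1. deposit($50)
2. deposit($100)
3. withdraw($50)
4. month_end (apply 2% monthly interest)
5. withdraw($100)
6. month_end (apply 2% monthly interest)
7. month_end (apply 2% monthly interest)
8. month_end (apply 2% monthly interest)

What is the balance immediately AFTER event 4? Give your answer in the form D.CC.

Answer: 204.00

Derivation:
After 1 (deposit($50)): balance=$150.00 total_interest=$0.00
After 2 (deposit($100)): balance=$250.00 total_interest=$0.00
After 3 (withdraw($50)): balance=$200.00 total_interest=$0.00
After 4 (month_end (apply 2% monthly interest)): balance=$204.00 total_interest=$4.00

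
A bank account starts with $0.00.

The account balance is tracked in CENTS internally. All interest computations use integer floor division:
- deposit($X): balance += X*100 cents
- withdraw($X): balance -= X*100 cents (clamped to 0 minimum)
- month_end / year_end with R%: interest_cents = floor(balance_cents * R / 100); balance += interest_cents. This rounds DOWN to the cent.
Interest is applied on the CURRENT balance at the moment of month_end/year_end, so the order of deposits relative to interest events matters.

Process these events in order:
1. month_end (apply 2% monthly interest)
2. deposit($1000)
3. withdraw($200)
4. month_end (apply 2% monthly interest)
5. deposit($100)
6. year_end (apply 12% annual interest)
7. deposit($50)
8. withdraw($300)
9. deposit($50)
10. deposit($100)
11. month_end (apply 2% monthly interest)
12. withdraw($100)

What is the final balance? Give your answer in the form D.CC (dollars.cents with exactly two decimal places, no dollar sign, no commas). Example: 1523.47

Answer: 844.43

Derivation:
After 1 (month_end (apply 2% monthly interest)): balance=$0.00 total_interest=$0.00
After 2 (deposit($1000)): balance=$1000.00 total_interest=$0.00
After 3 (withdraw($200)): balance=$800.00 total_interest=$0.00
After 4 (month_end (apply 2% monthly interest)): balance=$816.00 total_interest=$16.00
After 5 (deposit($100)): balance=$916.00 total_interest=$16.00
After 6 (year_end (apply 12% annual interest)): balance=$1025.92 total_interest=$125.92
After 7 (deposit($50)): balance=$1075.92 total_interest=$125.92
After 8 (withdraw($300)): balance=$775.92 total_interest=$125.92
After 9 (deposit($50)): balance=$825.92 total_interest=$125.92
After 10 (deposit($100)): balance=$925.92 total_interest=$125.92
After 11 (month_end (apply 2% monthly interest)): balance=$944.43 total_interest=$144.43
After 12 (withdraw($100)): balance=$844.43 total_interest=$144.43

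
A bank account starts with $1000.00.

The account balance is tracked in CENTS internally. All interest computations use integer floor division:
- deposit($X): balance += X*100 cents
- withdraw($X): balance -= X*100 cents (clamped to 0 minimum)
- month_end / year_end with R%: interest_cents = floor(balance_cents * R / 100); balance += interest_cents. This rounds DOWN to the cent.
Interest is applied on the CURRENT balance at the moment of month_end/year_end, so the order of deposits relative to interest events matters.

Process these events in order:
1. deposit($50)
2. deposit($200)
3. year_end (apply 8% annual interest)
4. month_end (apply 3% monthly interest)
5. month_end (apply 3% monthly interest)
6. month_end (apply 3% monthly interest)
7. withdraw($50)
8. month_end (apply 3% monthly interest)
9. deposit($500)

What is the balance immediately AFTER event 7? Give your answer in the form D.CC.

After 1 (deposit($50)): balance=$1050.00 total_interest=$0.00
After 2 (deposit($200)): balance=$1250.00 total_interest=$0.00
After 3 (year_end (apply 8% annual interest)): balance=$1350.00 total_interest=$100.00
After 4 (month_end (apply 3% monthly interest)): balance=$1390.50 total_interest=$140.50
After 5 (month_end (apply 3% monthly interest)): balance=$1432.21 total_interest=$182.21
After 6 (month_end (apply 3% monthly interest)): balance=$1475.17 total_interest=$225.17
After 7 (withdraw($50)): balance=$1425.17 total_interest=$225.17

Answer: 1425.17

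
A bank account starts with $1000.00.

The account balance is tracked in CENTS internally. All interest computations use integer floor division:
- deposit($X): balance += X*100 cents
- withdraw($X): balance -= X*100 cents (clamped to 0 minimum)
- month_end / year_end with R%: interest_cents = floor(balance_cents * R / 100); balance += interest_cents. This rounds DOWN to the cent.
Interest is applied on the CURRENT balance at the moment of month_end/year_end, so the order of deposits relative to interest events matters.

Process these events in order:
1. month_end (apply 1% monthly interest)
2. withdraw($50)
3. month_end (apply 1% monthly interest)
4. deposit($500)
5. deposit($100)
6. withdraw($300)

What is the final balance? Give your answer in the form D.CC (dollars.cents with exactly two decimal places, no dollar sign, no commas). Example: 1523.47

After 1 (month_end (apply 1% monthly interest)): balance=$1010.00 total_interest=$10.00
After 2 (withdraw($50)): balance=$960.00 total_interest=$10.00
After 3 (month_end (apply 1% monthly interest)): balance=$969.60 total_interest=$19.60
After 4 (deposit($500)): balance=$1469.60 total_interest=$19.60
After 5 (deposit($100)): balance=$1569.60 total_interest=$19.60
After 6 (withdraw($300)): balance=$1269.60 total_interest=$19.60

Answer: 1269.60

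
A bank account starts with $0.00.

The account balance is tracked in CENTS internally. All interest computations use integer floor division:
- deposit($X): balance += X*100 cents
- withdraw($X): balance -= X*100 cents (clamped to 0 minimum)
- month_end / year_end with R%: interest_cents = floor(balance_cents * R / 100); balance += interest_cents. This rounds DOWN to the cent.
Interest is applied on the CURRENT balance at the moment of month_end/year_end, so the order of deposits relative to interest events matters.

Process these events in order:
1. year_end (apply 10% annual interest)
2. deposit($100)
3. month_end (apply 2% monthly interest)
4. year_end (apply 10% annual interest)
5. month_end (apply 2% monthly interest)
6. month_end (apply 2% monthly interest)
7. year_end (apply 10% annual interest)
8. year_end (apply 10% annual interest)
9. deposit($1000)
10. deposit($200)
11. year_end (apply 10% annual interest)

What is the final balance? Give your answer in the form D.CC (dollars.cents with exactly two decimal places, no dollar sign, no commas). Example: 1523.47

After 1 (year_end (apply 10% annual interest)): balance=$0.00 total_interest=$0.00
After 2 (deposit($100)): balance=$100.00 total_interest=$0.00
After 3 (month_end (apply 2% monthly interest)): balance=$102.00 total_interest=$2.00
After 4 (year_end (apply 10% annual interest)): balance=$112.20 total_interest=$12.20
After 5 (month_end (apply 2% monthly interest)): balance=$114.44 total_interest=$14.44
After 6 (month_end (apply 2% monthly interest)): balance=$116.72 total_interest=$16.72
After 7 (year_end (apply 10% annual interest)): balance=$128.39 total_interest=$28.39
After 8 (year_end (apply 10% annual interest)): balance=$141.22 total_interest=$41.22
After 9 (deposit($1000)): balance=$1141.22 total_interest=$41.22
After 10 (deposit($200)): balance=$1341.22 total_interest=$41.22
After 11 (year_end (apply 10% annual interest)): balance=$1475.34 total_interest=$175.34

Answer: 1475.34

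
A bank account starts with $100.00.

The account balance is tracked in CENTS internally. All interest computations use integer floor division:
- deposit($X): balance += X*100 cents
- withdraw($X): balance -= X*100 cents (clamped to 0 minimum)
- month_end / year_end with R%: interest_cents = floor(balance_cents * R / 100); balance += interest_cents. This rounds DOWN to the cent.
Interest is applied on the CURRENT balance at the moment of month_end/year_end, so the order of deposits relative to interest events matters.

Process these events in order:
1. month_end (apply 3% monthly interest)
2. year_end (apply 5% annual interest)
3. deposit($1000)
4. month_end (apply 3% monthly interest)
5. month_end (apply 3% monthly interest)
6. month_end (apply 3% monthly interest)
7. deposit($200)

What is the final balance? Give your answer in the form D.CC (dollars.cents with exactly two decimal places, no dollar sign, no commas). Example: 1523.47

Answer: 1410.89

Derivation:
After 1 (month_end (apply 3% monthly interest)): balance=$103.00 total_interest=$3.00
After 2 (year_end (apply 5% annual interest)): balance=$108.15 total_interest=$8.15
After 3 (deposit($1000)): balance=$1108.15 total_interest=$8.15
After 4 (month_end (apply 3% monthly interest)): balance=$1141.39 total_interest=$41.39
After 5 (month_end (apply 3% monthly interest)): balance=$1175.63 total_interest=$75.63
After 6 (month_end (apply 3% monthly interest)): balance=$1210.89 total_interest=$110.89
After 7 (deposit($200)): balance=$1410.89 total_interest=$110.89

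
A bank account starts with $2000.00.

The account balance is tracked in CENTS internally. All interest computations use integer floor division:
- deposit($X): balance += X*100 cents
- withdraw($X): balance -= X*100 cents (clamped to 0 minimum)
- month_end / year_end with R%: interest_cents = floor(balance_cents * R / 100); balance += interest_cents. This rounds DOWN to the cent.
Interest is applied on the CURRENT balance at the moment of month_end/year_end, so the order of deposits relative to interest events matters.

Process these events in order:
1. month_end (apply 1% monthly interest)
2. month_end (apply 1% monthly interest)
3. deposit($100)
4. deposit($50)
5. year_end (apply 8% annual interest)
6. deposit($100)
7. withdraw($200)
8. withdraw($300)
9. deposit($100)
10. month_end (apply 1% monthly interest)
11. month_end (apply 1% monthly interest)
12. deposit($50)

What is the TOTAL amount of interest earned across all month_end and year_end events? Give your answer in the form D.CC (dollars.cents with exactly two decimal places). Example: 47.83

After 1 (month_end (apply 1% monthly interest)): balance=$2020.00 total_interest=$20.00
After 2 (month_end (apply 1% monthly interest)): balance=$2040.20 total_interest=$40.20
After 3 (deposit($100)): balance=$2140.20 total_interest=$40.20
After 4 (deposit($50)): balance=$2190.20 total_interest=$40.20
After 5 (year_end (apply 8% annual interest)): balance=$2365.41 total_interest=$215.41
After 6 (deposit($100)): balance=$2465.41 total_interest=$215.41
After 7 (withdraw($200)): balance=$2265.41 total_interest=$215.41
After 8 (withdraw($300)): balance=$1965.41 total_interest=$215.41
After 9 (deposit($100)): balance=$2065.41 total_interest=$215.41
After 10 (month_end (apply 1% monthly interest)): balance=$2086.06 total_interest=$236.06
After 11 (month_end (apply 1% monthly interest)): balance=$2106.92 total_interest=$256.92
After 12 (deposit($50)): balance=$2156.92 total_interest=$256.92

Answer: 256.92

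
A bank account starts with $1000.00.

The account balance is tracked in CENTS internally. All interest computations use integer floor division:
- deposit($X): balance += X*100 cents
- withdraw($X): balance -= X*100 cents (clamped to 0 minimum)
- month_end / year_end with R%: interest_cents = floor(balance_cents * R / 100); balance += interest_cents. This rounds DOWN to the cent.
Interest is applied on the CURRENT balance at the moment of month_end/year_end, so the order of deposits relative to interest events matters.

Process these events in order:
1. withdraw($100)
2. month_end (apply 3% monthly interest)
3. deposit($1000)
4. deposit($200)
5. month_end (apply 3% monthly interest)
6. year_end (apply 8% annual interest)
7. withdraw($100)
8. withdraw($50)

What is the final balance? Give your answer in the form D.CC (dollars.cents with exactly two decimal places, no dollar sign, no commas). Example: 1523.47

Answer: 2216.07

Derivation:
After 1 (withdraw($100)): balance=$900.00 total_interest=$0.00
After 2 (month_end (apply 3% monthly interest)): balance=$927.00 total_interest=$27.00
After 3 (deposit($1000)): balance=$1927.00 total_interest=$27.00
After 4 (deposit($200)): balance=$2127.00 total_interest=$27.00
After 5 (month_end (apply 3% monthly interest)): balance=$2190.81 total_interest=$90.81
After 6 (year_end (apply 8% annual interest)): balance=$2366.07 total_interest=$266.07
After 7 (withdraw($100)): balance=$2266.07 total_interest=$266.07
After 8 (withdraw($50)): balance=$2216.07 total_interest=$266.07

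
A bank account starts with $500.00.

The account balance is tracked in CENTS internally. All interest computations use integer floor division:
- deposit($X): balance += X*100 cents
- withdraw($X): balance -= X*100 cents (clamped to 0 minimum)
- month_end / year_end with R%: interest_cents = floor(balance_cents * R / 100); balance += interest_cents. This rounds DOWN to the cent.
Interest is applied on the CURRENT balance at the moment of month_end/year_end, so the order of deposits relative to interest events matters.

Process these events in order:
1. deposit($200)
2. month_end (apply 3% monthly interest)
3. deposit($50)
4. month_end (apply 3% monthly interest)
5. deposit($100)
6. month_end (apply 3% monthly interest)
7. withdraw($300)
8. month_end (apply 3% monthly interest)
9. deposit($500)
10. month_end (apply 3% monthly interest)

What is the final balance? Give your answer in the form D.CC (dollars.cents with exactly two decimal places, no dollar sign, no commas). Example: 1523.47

After 1 (deposit($200)): balance=$700.00 total_interest=$0.00
After 2 (month_end (apply 3% monthly interest)): balance=$721.00 total_interest=$21.00
After 3 (deposit($50)): balance=$771.00 total_interest=$21.00
After 4 (month_end (apply 3% monthly interest)): balance=$794.13 total_interest=$44.13
After 5 (deposit($100)): balance=$894.13 total_interest=$44.13
After 6 (month_end (apply 3% monthly interest)): balance=$920.95 total_interest=$70.95
After 7 (withdraw($300)): balance=$620.95 total_interest=$70.95
After 8 (month_end (apply 3% monthly interest)): balance=$639.57 total_interest=$89.57
After 9 (deposit($500)): balance=$1139.57 total_interest=$89.57
After 10 (month_end (apply 3% monthly interest)): balance=$1173.75 total_interest=$123.75

Answer: 1173.75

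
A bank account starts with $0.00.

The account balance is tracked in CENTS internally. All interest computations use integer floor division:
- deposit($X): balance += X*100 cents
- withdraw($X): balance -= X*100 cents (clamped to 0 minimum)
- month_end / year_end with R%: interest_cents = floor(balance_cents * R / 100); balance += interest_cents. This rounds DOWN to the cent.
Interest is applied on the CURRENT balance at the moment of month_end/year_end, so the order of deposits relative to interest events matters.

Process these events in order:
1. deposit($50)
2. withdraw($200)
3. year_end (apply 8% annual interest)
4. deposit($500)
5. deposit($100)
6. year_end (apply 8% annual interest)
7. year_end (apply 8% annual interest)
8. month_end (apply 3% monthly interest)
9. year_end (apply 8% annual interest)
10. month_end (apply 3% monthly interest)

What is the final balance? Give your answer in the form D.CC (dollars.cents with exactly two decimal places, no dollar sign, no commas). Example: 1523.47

Answer: 801.84

Derivation:
After 1 (deposit($50)): balance=$50.00 total_interest=$0.00
After 2 (withdraw($200)): balance=$0.00 total_interest=$0.00
After 3 (year_end (apply 8% annual interest)): balance=$0.00 total_interest=$0.00
After 4 (deposit($500)): balance=$500.00 total_interest=$0.00
After 5 (deposit($100)): balance=$600.00 total_interest=$0.00
After 6 (year_end (apply 8% annual interest)): balance=$648.00 total_interest=$48.00
After 7 (year_end (apply 8% annual interest)): balance=$699.84 total_interest=$99.84
After 8 (month_end (apply 3% monthly interest)): balance=$720.83 total_interest=$120.83
After 9 (year_end (apply 8% annual interest)): balance=$778.49 total_interest=$178.49
After 10 (month_end (apply 3% monthly interest)): balance=$801.84 total_interest=$201.84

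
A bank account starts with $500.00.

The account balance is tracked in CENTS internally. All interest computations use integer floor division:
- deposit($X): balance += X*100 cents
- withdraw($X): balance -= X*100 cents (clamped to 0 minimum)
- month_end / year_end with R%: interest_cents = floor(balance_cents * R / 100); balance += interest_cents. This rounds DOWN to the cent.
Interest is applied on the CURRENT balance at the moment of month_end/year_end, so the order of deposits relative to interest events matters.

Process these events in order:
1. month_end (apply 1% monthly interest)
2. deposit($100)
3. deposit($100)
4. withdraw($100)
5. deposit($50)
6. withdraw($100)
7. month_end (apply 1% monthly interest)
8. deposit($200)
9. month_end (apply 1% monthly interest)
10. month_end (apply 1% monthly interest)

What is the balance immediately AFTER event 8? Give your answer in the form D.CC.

After 1 (month_end (apply 1% monthly interest)): balance=$505.00 total_interest=$5.00
After 2 (deposit($100)): balance=$605.00 total_interest=$5.00
After 3 (deposit($100)): balance=$705.00 total_interest=$5.00
After 4 (withdraw($100)): balance=$605.00 total_interest=$5.00
After 5 (deposit($50)): balance=$655.00 total_interest=$5.00
After 6 (withdraw($100)): balance=$555.00 total_interest=$5.00
After 7 (month_end (apply 1% monthly interest)): balance=$560.55 total_interest=$10.55
After 8 (deposit($200)): balance=$760.55 total_interest=$10.55

Answer: 760.55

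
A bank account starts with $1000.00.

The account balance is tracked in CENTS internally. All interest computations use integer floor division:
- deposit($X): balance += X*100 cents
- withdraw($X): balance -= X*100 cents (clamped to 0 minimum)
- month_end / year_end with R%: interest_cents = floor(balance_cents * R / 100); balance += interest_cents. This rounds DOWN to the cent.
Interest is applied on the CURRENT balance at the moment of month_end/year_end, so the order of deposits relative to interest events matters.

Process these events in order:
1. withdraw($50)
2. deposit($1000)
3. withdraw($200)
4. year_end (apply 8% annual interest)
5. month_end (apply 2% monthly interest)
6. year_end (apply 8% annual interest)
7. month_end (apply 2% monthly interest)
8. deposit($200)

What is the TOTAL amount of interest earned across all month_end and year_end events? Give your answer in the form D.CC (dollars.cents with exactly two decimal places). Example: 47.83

Answer: 373.66

Derivation:
After 1 (withdraw($50)): balance=$950.00 total_interest=$0.00
After 2 (deposit($1000)): balance=$1950.00 total_interest=$0.00
After 3 (withdraw($200)): balance=$1750.00 total_interest=$0.00
After 4 (year_end (apply 8% annual interest)): balance=$1890.00 total_interest=$140.00
After 5 (month_end (apply 2% monthly interest)): balance=$1927.80 total_interest=$177.80
After 6 (year_end (apply 8% annual interest)): balance=$2082.02 total_interest=$332.02
After 7 (month_end (apply 2% monthly interest)): balance=$2123.66 total_interest=$373.66
After 8 (deposit($200)): balance=$2323.66 total_interest=$373.66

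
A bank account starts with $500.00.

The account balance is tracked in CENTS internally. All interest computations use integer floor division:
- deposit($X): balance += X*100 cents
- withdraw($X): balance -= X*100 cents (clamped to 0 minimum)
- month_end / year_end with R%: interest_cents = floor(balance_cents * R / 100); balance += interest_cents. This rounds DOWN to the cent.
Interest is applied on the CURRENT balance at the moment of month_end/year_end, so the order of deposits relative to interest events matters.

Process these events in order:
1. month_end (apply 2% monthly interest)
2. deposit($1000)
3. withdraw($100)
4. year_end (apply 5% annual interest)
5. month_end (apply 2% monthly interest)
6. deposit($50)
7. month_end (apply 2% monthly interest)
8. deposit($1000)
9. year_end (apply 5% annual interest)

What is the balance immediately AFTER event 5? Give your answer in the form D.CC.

Answer: 1510.11

Derivation:
After 1 (month_end (apply 2% monthly interest)): balance=$510.00 total_interest=$10.00
After 2 (deposit($1000)): balance=$1510.00 total_interest=$10.00
After 3 (withdraw($100)): balance=$1410.00 total_interest=$10.00
After 4 (year_end (apply 5% annual interest)): balance=$1480.50 total_interest=$80.50
After 5 (month_end (apply 2% monthly interest)): balance=$1510.11 total_interest=$110.11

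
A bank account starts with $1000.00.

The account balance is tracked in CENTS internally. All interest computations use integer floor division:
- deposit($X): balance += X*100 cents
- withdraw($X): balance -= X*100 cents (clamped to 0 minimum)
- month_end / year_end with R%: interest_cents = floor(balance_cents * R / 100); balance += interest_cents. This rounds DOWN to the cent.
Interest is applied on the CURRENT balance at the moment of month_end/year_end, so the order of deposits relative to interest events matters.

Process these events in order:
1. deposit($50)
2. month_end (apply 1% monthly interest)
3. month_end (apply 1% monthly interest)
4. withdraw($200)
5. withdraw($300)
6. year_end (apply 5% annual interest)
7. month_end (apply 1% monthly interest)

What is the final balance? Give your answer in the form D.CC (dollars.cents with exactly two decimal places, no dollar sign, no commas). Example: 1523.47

Answer: 605.64

Derivation:
After 1 (deposit($50)): balance=$1050.00 total_interest=$0.00
After 2 (month_end (apply 1% monthly interest)): balance=$1060.50 total_interest=$10.50
After 3 (month_end (apply 1% monthly interest)): balance=$1071.10 total_interest=$21.10
After 4 (withdraw($200)): balance=$871.10 total_interest=$21.10
After 5 (withdraw($300)): balance=$571.10 total_interest=$21.10
After 6 (year_end (apply 5% annual interest)): balance=$599.65 total_interest=$49.65
After 7 (month_end (apply 1% monthly interest)): balance=$605.64 total_interest=$55.64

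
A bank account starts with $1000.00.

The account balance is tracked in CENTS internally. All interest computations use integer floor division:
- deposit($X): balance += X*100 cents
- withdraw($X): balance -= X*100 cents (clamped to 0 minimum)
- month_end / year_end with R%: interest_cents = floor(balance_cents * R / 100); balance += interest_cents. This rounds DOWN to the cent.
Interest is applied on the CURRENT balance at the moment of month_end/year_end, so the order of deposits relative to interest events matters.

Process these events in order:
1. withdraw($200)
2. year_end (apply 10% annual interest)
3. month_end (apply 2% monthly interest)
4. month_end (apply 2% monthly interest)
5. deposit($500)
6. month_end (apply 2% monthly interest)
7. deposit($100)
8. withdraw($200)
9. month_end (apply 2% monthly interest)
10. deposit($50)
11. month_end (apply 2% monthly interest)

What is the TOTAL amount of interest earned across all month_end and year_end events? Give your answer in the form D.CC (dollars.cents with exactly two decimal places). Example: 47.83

After 1 (withdraw($200)): balance=$800.00 total_interest=$0.00
After 2 (year_end (apply 10% annual interest)): balance=$880.00 total_interest=$80.00
After 3 (month_end (apply 2% monthly interest)): balance=$897.60 total_interest=$97.60
After 4 (month_end (apply 2% monthly interest)): balance=$915.55 total_interest=$115.55
After 5 (deposit($500)): balance=$1415.55 total_interest=$115.55
After 6 (month_end (apply 2% monthly interest)): balance=$1443.86 total_interest=$143.86
After 7 (deposit($100)): balance=$1543.86 total_interest=$143.86
After 8 (withdraw($200)): balance=$1343.86 total_interest=$143.86
After 9 (month_end (apply 2% monthly interest)): balance=$1370.73 total_interest=$170.73
After 10 (deposit($50)): balance=$1420.73 total_interest=$170.73
After 11 (month_end (apply 2% monthly interest)): balance=$1449.14 total_interest=$199.14

Answer: 199.14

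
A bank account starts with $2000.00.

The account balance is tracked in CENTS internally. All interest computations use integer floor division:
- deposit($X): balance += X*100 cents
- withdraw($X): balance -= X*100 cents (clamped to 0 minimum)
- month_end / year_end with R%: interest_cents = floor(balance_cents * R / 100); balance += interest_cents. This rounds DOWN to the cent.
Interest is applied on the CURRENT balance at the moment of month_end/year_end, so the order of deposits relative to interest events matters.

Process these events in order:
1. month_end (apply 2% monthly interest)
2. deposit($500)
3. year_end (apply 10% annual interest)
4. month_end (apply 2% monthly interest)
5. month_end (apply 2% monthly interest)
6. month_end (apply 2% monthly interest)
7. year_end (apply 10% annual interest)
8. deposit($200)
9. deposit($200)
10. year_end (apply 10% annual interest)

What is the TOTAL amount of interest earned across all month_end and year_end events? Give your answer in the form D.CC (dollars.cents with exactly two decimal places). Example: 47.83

Answer: 1127.65

Derivation:
After 1 (month_end (apply 2% monthly interest)): balance=$2040.00 total_interest=$40.00
After 2 (deposit($500)): balance=$2540.00 total_interest=$40.00
After 3 (year_end (apply 10% annual interest)): balance=$2794.00 total_interest=$294.00
After 4 (month_end (apply 2% monthly interest)): balance=$2849.88 total_interest=$349.88
After 5 (month_end (apply 2% monthly interest)): balance=$2906.87 total_interest=$406.87
After 6 (month_end (apply 2% monthly interest)): balance=$2965.00 total_interest=$465.00
After 7 (year_end (apply 10% annual interest)): balance=$3261.50 total_interest=$761.50
After 8 (deposit($200)): balance=$3461.50 total_interest=$761.50
After 9 (deposit($200)): balance=$3661.50 total_interest=$761.50
After 10 (year_end (apply 10% annual interest)): balance=$4027.65 total_interest=$1127.65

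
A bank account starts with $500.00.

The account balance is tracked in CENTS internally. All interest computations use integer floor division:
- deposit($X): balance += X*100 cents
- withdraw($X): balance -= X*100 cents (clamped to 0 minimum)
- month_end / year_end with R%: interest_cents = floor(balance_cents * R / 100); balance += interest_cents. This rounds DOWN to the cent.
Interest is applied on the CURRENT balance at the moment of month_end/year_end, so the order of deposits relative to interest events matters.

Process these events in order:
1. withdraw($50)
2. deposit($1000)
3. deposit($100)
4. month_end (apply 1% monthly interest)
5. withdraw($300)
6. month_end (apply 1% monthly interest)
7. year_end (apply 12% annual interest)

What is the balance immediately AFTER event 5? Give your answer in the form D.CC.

Answer: 1265.50

Derivation:
After 1 (withdraw($50)): balance=$450.00 total_interest=$0.00
After 2 (deposit($1000)): balance=$1450.00 total_interest=$0.00
After 3 (deposit($100)): balance=$1550.00 total_interest=$0.00
After 4 (month_end (apply 1% monthly interest)): balance=$1565.50 total_interest=$15.50
After 5 (withdraw($300)): balance=$1265.50 total_interest=$15.50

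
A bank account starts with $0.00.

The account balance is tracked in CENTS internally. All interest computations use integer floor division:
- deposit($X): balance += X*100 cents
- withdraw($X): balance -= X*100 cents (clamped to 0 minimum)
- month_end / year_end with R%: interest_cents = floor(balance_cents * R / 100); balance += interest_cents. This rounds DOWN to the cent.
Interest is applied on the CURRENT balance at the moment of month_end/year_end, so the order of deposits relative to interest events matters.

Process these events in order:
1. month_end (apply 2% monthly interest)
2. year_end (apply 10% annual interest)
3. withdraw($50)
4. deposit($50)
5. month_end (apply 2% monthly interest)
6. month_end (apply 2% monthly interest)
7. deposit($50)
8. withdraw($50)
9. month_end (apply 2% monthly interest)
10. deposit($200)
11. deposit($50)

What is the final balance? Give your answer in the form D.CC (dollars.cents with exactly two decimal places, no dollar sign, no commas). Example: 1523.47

After 1 (month_end (apply 2% monthly interest)): balance=$0.00 total_interest=$0.00
After 2 (year_end (apply 10% annual interest)): balance=$0.00 total_interest=$0.00
After 3 (withdraw($50)): balance=$0.00 total_interest=$0.00
After 4 (deposit($50)): balance=$50.00 total_interest=$0.00
After 5 (month_end (apply 2% monthly interest)): balance=$51.00 total_interest=$1.00
After 6 (month_end (apply 2% monthly interest)): balance=$52.02 total_interest=$2.02
After 7 (deposit($50)): balance=$102.02 total_interest=$2.02
After 8 (withdraw($50)): balance=$52.02 total_interest=$2.02
After 9 (month_end (apply 2% monthly interest)): balance=$53.06 total_interest=$3.06
After 10 (deposit($200)): balance=$253.06 total_interest=$3.06
After 11 (deposit($50)): balance=$303.06 total_interest=$3.06

Answer: 303.06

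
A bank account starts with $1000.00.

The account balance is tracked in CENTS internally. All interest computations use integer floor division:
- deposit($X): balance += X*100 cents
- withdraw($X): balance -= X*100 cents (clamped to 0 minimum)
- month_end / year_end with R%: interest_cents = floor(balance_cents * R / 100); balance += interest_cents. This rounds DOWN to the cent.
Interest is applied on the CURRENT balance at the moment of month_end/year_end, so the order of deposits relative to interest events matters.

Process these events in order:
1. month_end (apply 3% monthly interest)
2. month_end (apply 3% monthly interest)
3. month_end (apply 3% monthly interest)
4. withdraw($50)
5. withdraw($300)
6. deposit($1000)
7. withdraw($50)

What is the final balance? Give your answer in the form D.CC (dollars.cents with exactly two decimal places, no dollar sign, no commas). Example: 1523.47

Answer: 1692.72

Derivation:
After 1 (month_end (apply 3% monthly interest)): balance=$1030.00 total_interest=$30.00
After 2 (month_end (apply 3% monthly interest)): balance=$1060.90 total_interest=$60.90
After 3 (month_end (apply 3% monthly interest)): balance=$1092.72 total_interest=$92.72
After 4 (withdraw($50)): balance=$1042.72 total_interest=$92.72
After 5 (withdraw($300)): balance=$742.72 total_interest=$92.72
After 6 (deposit($1000)): balance=$1742.72 total_interest=$92.72
After 7 (withdraw($50)): balance=$1692.72 total_interest=$92.72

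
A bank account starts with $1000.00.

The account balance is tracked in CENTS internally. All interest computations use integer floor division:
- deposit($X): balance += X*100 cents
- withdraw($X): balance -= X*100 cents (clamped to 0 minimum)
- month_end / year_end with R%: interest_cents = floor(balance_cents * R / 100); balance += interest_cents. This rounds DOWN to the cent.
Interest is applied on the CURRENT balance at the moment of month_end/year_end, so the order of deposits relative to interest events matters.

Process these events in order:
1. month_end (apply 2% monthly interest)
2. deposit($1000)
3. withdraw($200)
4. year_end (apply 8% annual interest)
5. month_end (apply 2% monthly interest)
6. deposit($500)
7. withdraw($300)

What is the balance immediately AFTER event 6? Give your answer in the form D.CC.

Answer: 2504.91

Derivation:
After 1 (month_end (apply 2% monthly interest)): balance=$1020.00 total_interest=$20.00
After 2 (deposit($1000)): balance=$2020.00 total_interest=$20.00
After 3 (withdraw($200)): balance=$1820.00 total_interest=$20.00
After 4 (year_end (apply 8% annual interest)): balance=$1965.60 total_interest=$165.60
After 5 (month_end (apply 2% monthly interest)): balance=$2004.91 total_interest=$204.91
After 6 (deposit($500)): balance=$2504.91 total_interest=$204.91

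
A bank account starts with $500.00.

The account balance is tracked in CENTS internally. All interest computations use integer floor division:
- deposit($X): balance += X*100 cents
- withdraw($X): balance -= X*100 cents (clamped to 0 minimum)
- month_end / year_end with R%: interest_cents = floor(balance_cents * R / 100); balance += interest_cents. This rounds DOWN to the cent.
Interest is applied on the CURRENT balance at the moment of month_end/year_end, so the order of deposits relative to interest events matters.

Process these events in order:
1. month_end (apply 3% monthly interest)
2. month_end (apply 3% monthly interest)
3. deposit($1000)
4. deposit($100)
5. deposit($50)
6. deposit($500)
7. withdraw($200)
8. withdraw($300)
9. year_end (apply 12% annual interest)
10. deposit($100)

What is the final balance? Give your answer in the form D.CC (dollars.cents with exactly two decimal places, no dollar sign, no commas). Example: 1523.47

After 1 (month_end (apply 3% monthly interest)): balance=$515.00 total_interest=$15.00
After 2 (month_end (apply 3% monthly interest)): balance=$530.45 total_interest=$30.45
After 3 (deposit($1000)): balance=$1530.45 total_interest=$30.45
After 4 (deposit($100)): balance=$1630.45 total_interest=$30.45
After 5 (deposit($50)): balance=$1680.45 total_interest=$30.45
After 6 (deposit($500)): balance=$2180.45 total_interest=$30.45
After 7 (withdraw($200)): balance=$1980.45 total_interest=$30.45
After 8 (withdraw($300)): balance=$1680.45 total_interest=$30.45
After 9 (year_end (apply 12% annual interest)): balance=$1882.10 total_interest=$232.10
After 10 (deposit($100)): balance=$1982.10 total_interest=$232.10

Answer: 1982.10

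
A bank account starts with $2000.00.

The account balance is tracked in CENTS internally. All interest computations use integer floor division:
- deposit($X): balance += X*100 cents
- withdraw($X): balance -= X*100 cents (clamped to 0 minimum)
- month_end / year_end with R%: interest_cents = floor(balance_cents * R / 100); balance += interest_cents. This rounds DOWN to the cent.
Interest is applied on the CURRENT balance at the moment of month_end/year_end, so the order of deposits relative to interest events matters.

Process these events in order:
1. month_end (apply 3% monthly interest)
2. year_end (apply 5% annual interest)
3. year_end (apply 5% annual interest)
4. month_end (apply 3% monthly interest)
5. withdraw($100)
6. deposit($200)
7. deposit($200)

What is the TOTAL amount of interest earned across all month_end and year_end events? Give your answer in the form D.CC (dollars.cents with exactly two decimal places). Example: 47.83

After 1 (month_end (apply 3% monthly interest)): balance=$2060.00 total_interest=$60.00
After 2 (year_end (apply 5% annual interest)): balance=$2163.00 total_interest=$163.00
After 3 (year_end (apply 5% annual interest)): balance=$2271.15 total_interest=$271.15
After 4 (month_end (apply 3% monthly interest)): balance=$2339.28 total_interest=$339.28
After 5 (withdraw($100)): balance=$2239.28 total_interest=$339.28
After 6 (deposit($200)): balance=$2439.28 total_interest=$339.28
After 7 (deposit($200)): balance=$2639.28 total_interest=$339.28

Answer: 339.28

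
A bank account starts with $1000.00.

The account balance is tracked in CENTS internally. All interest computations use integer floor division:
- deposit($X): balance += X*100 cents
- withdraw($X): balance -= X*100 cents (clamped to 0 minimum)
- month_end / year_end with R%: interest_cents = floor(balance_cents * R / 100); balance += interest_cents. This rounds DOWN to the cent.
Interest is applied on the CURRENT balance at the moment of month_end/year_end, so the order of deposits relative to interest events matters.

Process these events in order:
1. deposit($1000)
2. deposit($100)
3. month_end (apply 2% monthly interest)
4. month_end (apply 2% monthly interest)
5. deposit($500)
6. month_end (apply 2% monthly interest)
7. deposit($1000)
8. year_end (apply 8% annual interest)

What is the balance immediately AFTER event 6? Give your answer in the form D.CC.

After 1 (deposit($1000)): balance=$2000.00 total_interest=$0.00
After 2 (deposit($100)): balance=$2100.00 total_interest=$0.00
After 3 (month_end (apply 2% monthly interest)): balance=$2142.00 total_interest=$42.00
After 4 (month_end (apply 2% monthly interest)): balance=$2184.84 total_interest=$84.84
After 5 (deposit($500)): balance=$2684.84 total_interest=$84.84
After 6 (month_end (apply 2% monthly interest)): balance=$2738.53 total_interest=$138.53

Answer: 2738.53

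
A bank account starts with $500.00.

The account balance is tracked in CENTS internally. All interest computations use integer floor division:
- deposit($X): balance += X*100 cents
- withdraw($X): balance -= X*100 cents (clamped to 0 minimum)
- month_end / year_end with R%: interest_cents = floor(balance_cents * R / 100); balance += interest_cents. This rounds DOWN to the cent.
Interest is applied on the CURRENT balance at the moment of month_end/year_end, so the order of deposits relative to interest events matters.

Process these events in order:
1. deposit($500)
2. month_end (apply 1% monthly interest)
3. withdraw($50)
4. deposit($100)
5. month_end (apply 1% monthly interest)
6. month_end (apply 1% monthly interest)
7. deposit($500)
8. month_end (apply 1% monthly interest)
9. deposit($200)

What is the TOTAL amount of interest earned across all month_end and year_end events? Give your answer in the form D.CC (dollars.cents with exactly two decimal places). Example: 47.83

After 1 (deposit($500)): balance=$1000.00 total_interest=$0.00
After 2 (month_end (apply 1% monthly interest)): balance=$1010.00 total_interest=$10.00
After 3 (withdraw($50)): balance=$960.00 total_interest=$10.00
After 4 (deposit($100)): balance=$1060.00 total_interest=$10.00
After 5 (month_end (apply 1% monthly interest)): balance=$1070.60 total_interest=$20.60
After 6 (month_end (apply 1% monthly interest)): balance=$1081.30 total_interest=$31.30
After 7 (deposit($500)): balance=$1581.30 total_interest=$31.30
After 8 (month_end (apply 1% monthly interest)): balance=$1597.11 total_interest=$47.11
After 9 (deposit($200)): balance=$1797.11 total_interest=$47.11

Answer: 47.11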